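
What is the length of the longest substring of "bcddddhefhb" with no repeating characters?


Input: "bcddddhefhb"
Sliding window (track last position of each char):
  Position 0 ('b'): window [0,0] length 1 -- new best
  Position 1 ('c'): window [0,1] length 2 -- new best
  Position 2 ('d'): window [0,2] length 3 -- new best
  Position 3 ('d'): repeat (last at 2), move window start to 3
  Position 3 ('d'): window [3,3] length 1
  Position 4 ('d'): repeat (last at 3), move window start to 4
  Position 4 ('d'): window [4,4] length 1
  Position 5 ('d'): repeat (last at 4), move window start to 5
  Position 5 ('d'): window [5,5] length 1
  Position 6 ('h'): window [5,6] length 2
  Position 7 ('e'): window [5,7] length 3
  Position 8 ('f'): window [5,8] length 4 -- new best
  Position 9 ('h'): repeat (last at 6), move window start to 7
  Position 9 ('h'): window [7,9] length 3
  Position 10 ('b'): window [7,10] length 4
Longest substring with no repeats: "dhef" with length 4

4


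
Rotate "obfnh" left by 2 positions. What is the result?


Input: "obfnh", rotate left by 2
First 2 characters: "ob"
Remaining characters: "fnh"
Concatenate remaining + first: "fnh" + "ob" = "fnhob"

fnhob


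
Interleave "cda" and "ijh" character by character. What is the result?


Interleaving "cda" and "ijh":
  Position 0: 'c' from first, 'i' from second => "ci"
  Position 1: 'd' from first, 'j' from second => "dj"
  Position 2: 'a' from first, 'h' from second => "ah"
Result: cidjah

cidjah


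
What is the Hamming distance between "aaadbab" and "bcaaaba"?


Comparing "aaadbab" and "bcaaaba" position by position:
  Position 0: 'a' vs 'b' => differ
  Position 1: 'a' vs 'c' => differ
  Position 2: 'a' vs 'a' => same
  Position 3: 'd' vs 'a' => differ
  Position 4: 'b' vs 'a' => differ
  Position 5: 'a' vs 'b' => differ
  Position 6: 'b' vs 'a' => differ
Total differences (Hamming distance): 6

6


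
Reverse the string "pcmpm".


Input: pcmpm
Reading characters right to left:
  Position 4: 'm'
  Position 3: 'p'
  Position 2: 'm'
  Position 1: 'c'
  Position 0: 'p'
Reversed: mpmcp

mpmcp


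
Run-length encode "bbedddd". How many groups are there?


Input: bbedddd
Scanning for consecutive runs:
  Group 1: 'b' x 2 (positions 0-1)
  Group 2: 'e' x 1 (positions 2-2)
  Group 3: 'd' x 4 (positions 3-6)
Total groups: 3

3


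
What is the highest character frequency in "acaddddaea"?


Input: acaddddaea
Character counts:
  'a': 4
  'c': 1
  'd': 4
  'e': 1
Maximum frequency: 4

4


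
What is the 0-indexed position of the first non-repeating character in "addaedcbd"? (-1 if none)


Input: addaedcbd
Character frequencies:
  'a': 2
  'b': 1
  'c': 1
  'd': 4
  'e': 1
Scanning left to right for freq == 1:
  Position 0 ('a'): freq=2, skip
  Position 1 ('d'): freq=4, skip
  Position 2 ('d'): freq=4, skip
  Position 3 ('a'): freq=2, skip
  Position 4 ('e'): unique! => answer = 4

4


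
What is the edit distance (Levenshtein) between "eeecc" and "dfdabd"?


Computing edit distance: "eeecc" -> "dfdabd"
DP table:
           d    f    d    a    b    d
      0    1    2    3    4    5    6
  e   1    1    2    3    4    5    6
  e   2    2    2    3    4    5    6
  e   3    3    3    3    4    5    6
  c   4    4    4    4    4    5    6
  c   5    5    5    5    5    5    6
Edit distance = dp[5][6] = 6

6


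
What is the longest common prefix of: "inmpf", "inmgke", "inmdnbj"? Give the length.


Words: inmpf, inmgke, inmdnbj
  Position 0: all 'i' => match
  Position 1: all 'n' => match
  Position 2: all 'm' => match
  Position 3: ('p', 'g', 'd') => mismatch, stop
LCP = "inm" (length 3)

3


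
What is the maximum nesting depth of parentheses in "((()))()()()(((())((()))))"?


Input: "((()))()()()(((())((()))))"
Tracking depth:
  Position 0 '(': depth becomes 1
  Position 1 '(': depth becomes 2
  Position 2 '(': depth becomes 3
  Position 3 ')': depth becomes 2
  Position 4 ')': depth becomes 1
  Position 5 ')': depth becomes 0
  Position 6 '(': depth becomes 1
  Position 7 ')': depth becomes 0
  Position 8 '(': depth becomes 1
  Position 9 ')': depth becomes 0
  Position 10 '(': depth becomes 1
  Position 11 ')': depth becomes 0
  Position 12 '(': depth becomes 1
  Position 13 '(': depth becomes 2
  Position 14 '(': depth becomes 3
  Position 15 '(': depth becomes 4
  Position 16 ')': depth becomes 3
  Position 17 ')': depth becomes 2
  Position 18 '(': depth becomes 3
  Position 19 '(': depth becomes 4
  Position 20 '(': depth becomes 5
  Position 21 ')': depth becomes 4
  Position 22 ')': depth becomes 3
  Position 23 ')': depth becomes 2
  Position 24 ')': depth becomes 1
  Position 25 ')': depth becomes 0
Maximum depth reached: 5

5


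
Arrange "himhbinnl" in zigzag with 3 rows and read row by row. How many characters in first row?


Zigzag "himhbinnl" into 3 rows:
Placing characters:
  'h' => row 0
  'i' => row 1
  'm' => row 2
  'h' => row 1
  'b' => row 0
  'i' => row 1
  'n' => row 2
  'n' => row 1
  'l' => row 0
Rows:
  Row 0: "hbl"
  Row 1: "ihin"
  Row 2: "mn"
First row length: 3

3


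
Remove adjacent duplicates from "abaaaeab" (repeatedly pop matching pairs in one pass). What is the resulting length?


Input: abaaaeab
Stack-based adjacent duplicate removal:
  Read 'a': push. Stack: a
  Read 'b': push. Stack: ab
  Read 'a': push. Stack: aba
  Read 'a': matches stack top 'a' => pop. Stack: ab
  Read 'a': push. Stack: aba
  Read 'e': push. Stack: abae
  Read 'a': push. Stack: abaea
  Read 'b': push. Stack: abaeab
Final stack: "abaeab" (length 6)

6


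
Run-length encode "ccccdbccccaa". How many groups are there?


Input: ccccdbccccaa
Scanning for consecutive runs:
  Group 1: 'c' x 4 (positions 0-3)
  Group 2: 'd' x 1 (positions 4-4)
  Group 3: 'b' x 1 (positions 5-5)
  Group 4: 'c' x 4 (positions 6-9)
  Group 5: 'a' x 2 (positions 10-11)
Total groups: 5

5


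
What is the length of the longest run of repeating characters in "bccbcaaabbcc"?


Input: "bccbcaaabbcc"
Scanning for longest run:
  Position 1 ('c'): new char, reset run to 1
  Position 2 ('c'): continues run of 'c', length=2
  Position 3 ('b'): new char, reset run to 1
  Position 4 ('c'): new char, reset run to 1
  Position 5 ('a'): new char, reset run to 1
  Position 6 ('a'): continues run of 'a', length=2
  Position 7 ('a'): continues run of 'a', length=3
  Position 8 ('b'): new char, reset run to 1
  Position 9 ('b'): continues run of 'b', length=2
  Position 10 ('c'): new char, reset run to 1
  Position 11 ('c'): continues run of 'c', length=2
Longest run: 'a' with length 3

3


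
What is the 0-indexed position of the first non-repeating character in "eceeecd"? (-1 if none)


Input: eceeecd
Character frequencies:
  'c': 2
  'd': 1
  'e': 4
Scanning left to right for freq == 1:
  Position 0 ('e'): freq=4, skip
  Position 1 ('c'): freq=2, skip
  Position 2 ('e'): freq=4, skip
  Position 3 ('e'): freq=4, skip
  Position 4 ('e'): freq=4, skip
  Position 5 ('c'): freq=2, skip
  Position 6 ('d'): unique! => answer = 6

6


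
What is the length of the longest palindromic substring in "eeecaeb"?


Input: "eeecaeb"
Checking substrings for palindromes:
  [0:3] "eee" (len 3) => palindrome
  [0:2] "ee" (len 2) => palindrome
  [1:3] "ee" (len 2) => palindrome
Longest palindromic substring: "eee" with length 3

3


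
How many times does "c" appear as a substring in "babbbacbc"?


Searching for "c" in "babbbacbc"
Scanning each position:
  Position 0: "b" => no
  Position 1: "a" => no
  Position 2: "b" => no
  Position 3: "b" => no
  Position 4: "b" => no
  Position 5: "a" => no
  Position 6: "c" => MATCH
  Position 7: "b" => no
  Position 8: "c" => MATCH
Total occurrences: 2

2


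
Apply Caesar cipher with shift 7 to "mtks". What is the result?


Caesar cipher: shift "mtks" by 7
  'm' (pos 12) + 7 = pos 19 = 't'
  't' (pos 19) + 7 = pos 0 = 'a'
  'k' (pos 10) + 7 = pos 17 = 'r'
  's' (pos 18) + 7 = pos 25 = 'z'
Result: tarz

tarz


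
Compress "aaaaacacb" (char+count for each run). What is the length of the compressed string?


Input: aaaaacacb
Runs:
  'a' x 5 => "a5"
  'c' x 1 => "c1"
  'a' x 1 => "a1"
  'c' x 1 => "c1"
  'b' x 1 => "b1"
Compressed: "a5c1a1c1b1"
Compressed length: 10

10


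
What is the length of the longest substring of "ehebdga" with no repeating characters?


Input: "ehebdga"
Sliding window (track last position of each char):
  Position 0 ('e'): window [0,0] length 1 -- new best
  Position 1 ('h'): window [0,1] length 2 -- new best
  Position 2 ('e'): repeat (last at 0), move window start to 1
  Position 2 ('e'): window [1,2] length 2
  Position 3 ('b'): window [1,3] length 3 -- new best
  Position 4 ('d'): window [1,4] length 4 -- new best
  Position 5 ('g'): window [1,5] length 5 -- new best
  Position 6 ('a'): window [1,6] length 6 -- new best
Longest substring with no repeats: "hebdga" with length 6

6


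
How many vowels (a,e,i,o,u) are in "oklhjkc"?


Input: oklhjkc
Checking each character:
  'o' at position 0: vowel (running total: 1)
  'k' at position 1: consonant
  'l' at position 2: consonant
  'h' at position 3: consonant
  'j' at position 4: consonant
  'k' at position 5: consonant
  'c' at position 6: consonant
Total vowels: 1

1


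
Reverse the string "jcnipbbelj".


Input: jcnipbbelj
Reading characters right to left:
  Position 9: 'j'
  Position 8: 'l'
  Position 7: 'e'
  Position 6: 'b'
  Position 5: 'b'
  Position 4: 'p'
  Position 3: 'i'
  Position 2: 'n'
  Position 1: 'c'
  Position 0: 'j'
Reversed: jlebbpincj

jlebbpincj


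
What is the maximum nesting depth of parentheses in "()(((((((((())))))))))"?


Input: "()(((((((((())))))))))"
Tracking depth:
  Position 0 '(': depth becomes 1
  Position 1 ')': depth becomes 0
  Position 2 '(': depth becomes 1
  Position 3 '(': depth becomes 2
  Position 4 '(': depth becomes 3
  Position 5 '(': depth becomes 4
  Position 6 '(': depth becomes 5
  Position 7 '(': depth becomes 6
  Position 8 '(': depth becomes 7
  Position 9 '(': depth becomes 8
  Position 10 '(': depth becomes 9
  Position 11 '(': depth becomes 10
  Position 12 ')': depth becomes 9
  Position 13 ')': depth becomes 8
  Position 14 ')': depth becomes 7
  Position 15 ')': depth becomes 6
  Position 16 ')': depth becomes 5
  Position 17 ')': depth becomes 4
  Position 18 ')': depth becomes 3
  Position 19 ')': depth becomes 2
  Position 20 ')': depth becomes 1
  Position 21 ')': depth becomes 0
Maximum depth reached: 10

10


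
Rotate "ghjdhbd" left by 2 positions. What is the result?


Input: "ghjdhbd", rotate left by 2
First 2 characters: "gh"
Remaining characters: "jdhbd"
Concatenate remaining + first: "jdhbd" + "gh" = "jdhbdgh"

jdhbdgh


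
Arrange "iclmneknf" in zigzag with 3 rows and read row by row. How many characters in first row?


Zigzag "iclmneknf" into 3 rows:
Placing characters:
  'i' => row 0
  'c' => row 1
  'l' => row 2
  'm' => row 1
  'n' => row 0
  'e' => row 1
  'k' => row 2
  'n' => row 1
  'f' => row 0
Rows:
  Row 0: "inf"
  Row 1: "cmen"
  Row 2: "lk"
First row length: 3

3


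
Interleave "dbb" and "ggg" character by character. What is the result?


Interleaving "dbb" and "ggg":
  Position 0: 'd' from first, 'g' from second => "dg"
  Position 1: 'b' from first, 'g' from second => "bg"
  Position 2: 'b' from first, 'g' from second => "bg"
Result: dgbgbg

dgbgbg


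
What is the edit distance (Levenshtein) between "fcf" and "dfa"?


Computing edit distance: "fcf" -> "dfa"
DP table:
           d    f    a
      0    1    2    3
  f   1    1    1    2
  c   2    2    2    2
  f   3    3    2    3
Edit distance = dp[3][3] = 3

3


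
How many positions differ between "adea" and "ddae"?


Comparing "adea" and "ddae" position by position:
  Position 0: 'a' vs 'd' => DIFFER
  Position 1: 'd' vs 'd' => same
  Position 2: 'e' vs 'a' => DIFFER
  Position 3: 'a' vs 'e' => DIFFER
Positions that differ: 3

3


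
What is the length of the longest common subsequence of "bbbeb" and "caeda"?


LCS of "bbbeb" and "caeda"
DP table:
           c    a    e    d    a
      0    0    0    0    0    0
  b   0    0    0    0    0    0
  b   0    0    0    0    0    0
  b   0    0    0    0    0    0
  e   0    0    0    1    1    1
  b   0    0    0    1    1    1
LCS length = dp[5][5] = 1

1


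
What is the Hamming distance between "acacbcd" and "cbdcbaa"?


Comparing "acacbcd" and "cbdcbaa" position by position:
  Position 0: 'a' vs 'c' => differ
  Position 1: 'c' vs 'b' => differ
  Position 2: 'a' vs 'd' => differ
  Position 3: 'c' vs 'c' => same
  Position 4: 'b' vs 'b' => same
  Position 5: 'c' vs 'a' => differ
  Position 6: 'd' vs 'a' => differ
Total differences (Hamming distance): 5

5


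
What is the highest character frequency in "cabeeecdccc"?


Input: cabeeecdccc
Character counts:
  'a': 1
  'b': 1
  'c': 5
  'd': 1
  'e': 3
Maximum frequency: 5

5


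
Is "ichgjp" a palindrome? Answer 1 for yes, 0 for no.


Input: ichgjp
Reversed: pjghci
  Compare pos 0 ('i') with pos 5 ('p'): MISMATCH
  Compare pos 1 ('c') with pos 4 ('j'): MISMATCH
  Compare pos 2 ('h') with pos 3 ('g'): MISMATCH
Result: not a palindrome

0


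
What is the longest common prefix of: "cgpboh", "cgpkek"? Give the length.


Words: cgpboh, cgpkek
  Position 0: all 'c' => match
  Position 1: all 'g' => match
  Position 2: all 'p' => match
  Position 3: ('b', 'k') => mismatch, stop
LCP = "cgp" (length 3)

3


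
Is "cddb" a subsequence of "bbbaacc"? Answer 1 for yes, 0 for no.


Check if "cddb" is a subsequence of "bbbaacc"
Greedy scan:
  Position 0 ('b'): no match needed
  Position 1 ('b'): no match needed
  Position 2 ('b'): no match needed
  Position 3 ('a'): no match needed
  Position 4 ('a'): no match needed
  Position 5 ('c'): matches sub[0] = 'c'
  Position 6 ('c'): no match needed
Only matched 1/4 characters => not a subsequence

0


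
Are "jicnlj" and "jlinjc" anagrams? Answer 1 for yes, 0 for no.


Strings: "jicnlj", "jlinjc"
Sorted first:  cijjln
Sorted second: cijjln
Sorted forms match => anagrams

1


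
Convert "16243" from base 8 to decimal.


Input: "16243" in base 8
Positional expansion:
  Digit '1' (value 1) x 8^4 = 4096
  Digit '6' (value 6) x 8^3 = 3072
  Digit '2' (value 2) x 8^2 = 128
  Digit '4' (value 4) x 8^1 = 32
  Digit '3' (value 3) x 8^0 = 3
Sum = 7331

7331


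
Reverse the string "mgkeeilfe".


Input: mgkeeilfe
Reading characters right to left:
  Position 8: 'e'
  Position 7: 'f'
  Position 6: 'l'
  Position 5: 'i'
  Position 4: 'e'
  Position 3: 'e'
  Position 2: 'k'
  Position 1: 'g'
  Position 0: 'm'
Reversed: eflieekgm

eflieekgm


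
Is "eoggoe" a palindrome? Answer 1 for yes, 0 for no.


Input: eoggoe
Reversed: eoggoe
  Compare pos 0 ('e') with pos 5 ('e'): match
  Compare pos 1 ('o') with pos 4 ('o'): match
  Compare pos 2 ('g') with pos 3 ('g'): match
Result: palindrome

1


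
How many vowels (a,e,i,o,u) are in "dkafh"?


Input: dkafh
Checking each character:
  'd' at position 0: consonant
  'k' at position 1: consonant
  'a' at position 2: vowel (running total: 1)
  'f' at position 3: consonant
  'h' at position 4: consonant
Total vowels: 1

1


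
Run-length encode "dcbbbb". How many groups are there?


Input: dcbbbb
Scanning for consecutive runs:
  Group 1: 'd' x 1 (positions 0-0)
  Group 2: 'c' x 1 (positions 1-1)
  Group 3: 'b' x 4 (positions 2-5)
Total groups: 3

3


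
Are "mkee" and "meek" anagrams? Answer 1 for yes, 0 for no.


Strings: "mkee", "meek"
Sorted first:  eekm
Sorted second: eekm
Sorted forms match => anagrams

1


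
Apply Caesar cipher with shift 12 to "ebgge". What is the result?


Caesar cipher: shift "ebgge" by 12
  'e' (pos 4) + 12 = pos 16 = 'q'
  'b' (pos 1) + 12 = pos 13 = 'n'
  'g' (pos 6) + 12 = pos 18 = 's'
  'g' (pos 6) + 12 = pos 18 = 's'
  'e' (pos 4) + 12 = pos 16 = 'q'
Result: qnssq

qnssq


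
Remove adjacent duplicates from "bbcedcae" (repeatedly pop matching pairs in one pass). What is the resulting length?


Input: bbcedcae
Stack-based adjacent duplicate removal:
  Read 'b': push. Stack: b
  Read 'b': matches stack top 'b' => pop. Stack: (empty)
  Read 'c': push. Stack: c
  Read 'e': push. Stack: ce
  Read 'd': push. Stack: ced
  Read 'c': push. Stack: cedc
  Read 'a': push. Stack: cedca
  Read 'e': push. Stack: cedcae
Final stack: "cedcae" (length 6)

6


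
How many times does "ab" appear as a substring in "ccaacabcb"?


Searching for "ab" in "ccaacabcb"
Scanning each position:
  Position 0: "cc" => no
  Position 1: "ca" => no
  Position 2: "aa" => no
  Position 3: "ac" => no
  Position 4: "ca" => no
  Position 5: "ab" => MATCH
  Position 6: "bc" => no
  Position 7: "cb" => no
Total occurrences: 1

1


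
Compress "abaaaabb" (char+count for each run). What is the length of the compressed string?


Input: abaaaabb
Runs:
  'a' x 1 => "a1"
  'b' x 1 => "b1"
  'a' x 4 => "a4"
  'b' x 2 => "b2"
Compressed: "a1b1a4b2"
Compressed length: 8

8


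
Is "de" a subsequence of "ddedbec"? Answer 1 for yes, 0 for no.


Check if "de" is a subsequence of "ddedbec"
Greedy scan:
  Position 0 ('d'): matches sub[0] = 'd'
  Position 1 ('d'): no match needed
  Position 2 ('e'): matches sub[1] = 'e'
  Position 3 ('d'): no match needed
  Position 4 ('b'): no match needed
  Position 5 ('e'): no match needed
  Position 6 ('c'): no match needed
All 2 characters matched => is a subsequence

1


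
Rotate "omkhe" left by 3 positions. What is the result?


Input: "omkhe", rotate left by 3
First 3 characters: "omk"
Remaining characters: "he"
Concatenate remaining + first: "he" + "omk" = "heomk"

heomk


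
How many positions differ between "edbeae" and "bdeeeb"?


Comparing "edbeae" and "bdeeeb" position by position:
  Position 0: 'e' vs 'b' => DIFFER
  Position 1: 'd' vs 'd' => same
  Position 2: 'b' vs 'e' => DIFFER
  Position 3: 'e' vs 'e' => same
  Position 4: 'a' vs 'e' => DIFFER
  Position 5: 'e' vs 'b' => DIFFER
Positions that differ: 4

4


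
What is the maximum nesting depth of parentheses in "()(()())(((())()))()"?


Input: "()(()())(((())()))()"
Tracking depth:
  Position 0 '(': depth becomes 1
  Position 1 ')': depth becomes 0
  Position 2 '(': depth becomes 1
  Position 3 '(': depth becomes 2
  Position 4 ')': depth becomes 1
  Position 5 '(': depth becomes 2
  Position 6 ')': depth becomes 1
  Position 7 ')': depth becomes 0
  Position 8 '(': depth becomes 1
  Position 9 '(': depth becomes 2
  Position 10 '(': depth becomes 3
  Position 11 '(': depth becomes 4
  Position 12 ')': depth becomes 3
  Position 13 ')': depth becomes 2
  Position 14 '(': depth becomes 3
  Position 15 ')': depth becomes 2
  Position 16 ')': depth becomes 1
  Position 17 ')': depth becomes 0
  Position 18 '(': depth becomes 1
  Position 19 ')': depth becomes 0
Maximum depth reached: 4

4


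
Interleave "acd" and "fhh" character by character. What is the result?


Interleaving "acd" and "fhh":
  Position 0: 'a' from first, 'f' from second => "af"
  Position 1: 'c' from first, 'h' from second => "ch"
  Position 2: 'd' from first, 'h' from second => "dh"
Result: afchdh

afchdh


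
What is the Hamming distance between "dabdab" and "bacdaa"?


Comparing "dabdab" and "bacdaa" position by position:
  Position 0: 'd' vs 'b' => differ
  Position 1: 'a' vs 'a' => same
  Position 2: 'b' vs 'c' => differ
  Position 3: 'd' vs 'd' => same
  Position 4: 'a' vs 'a' => same
  Position 5: 'b' vs 'a' => differ
Total differences (Hamming distance): 3

3


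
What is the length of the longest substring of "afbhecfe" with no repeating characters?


Input: "afbhecfe"
Sliding window (track last position of each char):
  Position 0 ('a'): window [0,0] length 1 -- new best
  Position 1 ('f'): window [0,1] length 2 -- new best
  Position 2 ('b'): window [0,2] length 3 -- new best
  Position 3 ('h'): window [0,3] length 4 -- new best
  Position 4 ('e'): window [0,4] length 5 -- new best
  Position 5 ('c'): window [0,5] length 6 -- new best
  Position 6 ('f'): repeat (last at 1), move window start to 2
  Position 6 ('f'): window [2,6] length 5
  Position 7 ('e'): repeat (last at 4), move window start to 5
  Position 7 ('e'): window [5,7] length 3
Longest substring with no repeats: "afbhec" with length 6

6


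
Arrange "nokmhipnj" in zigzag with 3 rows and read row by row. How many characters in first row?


Zigzag "nokmhipnj" into 3 rows:
Placing characters:
  'n' => row 0
  'o' => row 1
  'k' => row 2
  'm' => row 1
  'h' => row 0
  'i' => row 1
  'p' => row 2
  'n' => row 1
  'j' => row 0
Rows:
  Row 0: "nhj"
  Row 1: "omin"
  Row 2: "kp"
First row length: 3

3


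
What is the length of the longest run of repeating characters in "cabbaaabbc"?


Input: "cabbaaabbc"
Scanning for longest run:
  Position 1 ('a'): new char, reset run to 1
  Position 2 ('b'): new char, reset run to 1
  Position 3 ('b'): continues run of 'b', length=2
  Position 4 ('a'): new char, reset run to 1
  Position 5 ('a'): continues run of 'a', length=2
  Position 6 ('a'): continues run of 'a', length=3
  Position 7 ('b'): new char, reset run to 1
  Position 8 ('b'): continues run of 'b', length=2
  Position 9 ('c'): new char, reset run to 1
Longest run: 'a' with length 3

3


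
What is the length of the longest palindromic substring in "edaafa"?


Input: "edaafa"
Checking substrings for palindromes:
  [3:6] "afa" (len 3) => palindrome
  [2:4] "aa" (len 2) => palindrome
Longest palindromic substring: "afa" with length 3

3


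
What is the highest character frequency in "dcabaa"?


Input: dcabaa
Character counts:
  'a': 3
  'b': 1
  'c': 1
  'd': 1
Maximum frequency: 3

3


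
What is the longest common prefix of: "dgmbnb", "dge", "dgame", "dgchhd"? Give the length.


Words: dgmbnb, dge, dgame, dgchhd
  Position 0: all 'd' => match
  Position 1: all 'g' => match
  Position 2: ('m', 'e', 'a', 'c') => mismatch, stop
LCP = "dg" (length 2)

2


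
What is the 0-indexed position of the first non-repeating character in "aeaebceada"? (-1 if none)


Input: aeaebceada
Character frequencies:
  'a': 4
  'b': 1
  'c': 1
  'd': 1
  'e': 3
Scanning left to right for freq == 1:
  Position 0 ('a'): freq=4, skip
  Position 1 ('e'): freq=3, skip
  Position 2 ('a'): freq=4, skip
  Position 3 ('e'): freq=3, skip
  Position 4 ('b'): unique! => answer = 4

4


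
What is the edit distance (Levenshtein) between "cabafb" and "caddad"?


Computing edit distance: "cabafb" -> "caddad"
DP table:
           c    a    d    d    a    d
      0    1    2    3    4    5    6
  c   1    0    1    2    3    4    5
  a   2    1    0    1    2    3    4
  b   3    2    1    1    2    3    4
  a   4    3    2    2    2    2    3
  f   5    4    3    3    3    3    3
  b   6    5    4    4    4    4    4
Edit distance = dp[6][6] = 4

4


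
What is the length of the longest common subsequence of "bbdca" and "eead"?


LCS of "bbdca" and "eead"
DP table:
           e    e    a    d
      0    0    0    0    0
  b   0    0    0    0    0
  b   0    0    0    0    0
  d   0    0    0    0    1
  c   0    0    0    0    1
  a   0    0    0    1    1
LCS length = dp[5][4] = 1

1


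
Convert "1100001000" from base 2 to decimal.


Input: "1100001000" in base 2
Positional expansion:
  Digit '1' (value 1) x 2^9 = 512
  Digit '1' (value 1) x 2^8 = 256
  Digit '0' (value 0) x 2^7 = 0
  Digit '0' (value 0) x 2^6 = 0
  Digit '0' (value 0) x 2^5 = 0
  Digit '0' (value 0) x 2^4 = 0
  Digit '1' (value 1) x 2^3 = 8
  Digit '0' (value 0) x 2^2 = 0
  Digit '0' (value 0) x 2^1 = 0
  Digit '0' (value 0) x 2^0 = 0
Sum = 776

776


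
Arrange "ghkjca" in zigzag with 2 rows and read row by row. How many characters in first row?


Zigzag "ghkjca" into 2 rows:
Placing characters:
  'g' => row 0
  'h' => row 1
  'k' => row 0
  'j' => row 1
  'c' => row 0
  'a' => row 1
Rows:
  Row 0: "gkc"
  Row 1: "hja"
First row length: 3

3


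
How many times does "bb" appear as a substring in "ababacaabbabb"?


Searching for "bb" in "ababacaabbabb"
Scanning each position:
  Position 0: "ab" => no
  Position 1: "ba" => no
  Position 2: "ab" => no
  Position 3: "ba" => no
  Position 4: "ac" => no
  Position 5: "ca" => no
  Position 6: "aa" => no
  Position 7: "ab" => no
  Position 8: "bb" => MATCH
  Position 9: "ba" => no
  Position 10: "ab" => no
  Position 11: "bb" => MATCH
Total occurrences: 2

2


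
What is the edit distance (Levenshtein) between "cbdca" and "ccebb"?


Computing edit distance: "cbdca" -> "ccebb"
DP table:
           c    c    e    b    b
      0    1    2    3    4    5
  c   1    0    1    2    3    4
  b   2    1    1    2    2    3
  d   3    2    2    2    3    3
  c   4    3    2    3    3    4
  a   5    4    3    3    4    4
Edit distance = dp[5][5] = 4

4


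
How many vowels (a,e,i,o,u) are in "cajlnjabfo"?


Input: cajlnjabfo
Checking each character:
  'c' at position 0: consonant
  'a' at position 1: vowel (running total: 1)
  'j' at position 2: consonant
  'l' at position 3: consonant
  'n' at position 4: consonant
  'j' at position 5: consonant
  'a' at position 6: vowel (running total: 2)
  'b' at position 7: consonant
  'f' at position 8: consonant
  'o' at position 9: vowel (running total: 3)
Total vowels: 3

3


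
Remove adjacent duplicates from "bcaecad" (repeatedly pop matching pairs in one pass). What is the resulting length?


Input: bcaecad
Stack-based adjacent duplicate removal:
  Read 'b': push. Stack: b
  Read 'c': push. Stack: bc
  Read 'a': push. Stack: bca
  Read 'e': push. Stack: bcae
  Read 'c': push. Stack: bcaec
  Read 'a': push. Stack: bcaeca
  Read 'd': push. Stack: bcaecad
Final stack: "bcaecad" (length 7)

7


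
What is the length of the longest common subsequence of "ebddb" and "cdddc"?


LCS of "ebddb" and "cdddc"
DP table:
           c    d    d    d    c
      0    0    0    0    0    0
  e   0    0    0    0    0    0
  b   0    0    0    0    0    0
  d   0    0    1    1    1    1
  d   0    0    1    2    2    2
  b   0    0    1    2    2    2
LCS length = dp[5][5] = 2

2


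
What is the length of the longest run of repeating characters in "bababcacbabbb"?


Input: "bababcacbabbb"
Scanning for longest run:
  Position 1 ('a'): new char, reset run to 1
  Position 2 ('b'): new char, reset run to 1
  Position 3 ('a'): new char, reset run to 1
  Position 4 ('b'): new char, reset run to 1
  Position 5 ('c'): new char, reset run to 1
  Position 6 ('a'): new char, reset run to 1
  Position 7 ('c'): new char, reset run to 1
  Position 8 ('b'): new char, reset run to 1
  Position 9 ('a'): new char, reset run to 1
  Position 10 ('b'): new char, reset run to 1
  Position 11 ('b'): continues run of 'b', length=2
  Position 12 ('b'): continues run of 'b', length=3
Longest run: 'b' with length 3

3


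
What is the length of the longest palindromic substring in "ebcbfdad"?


Input: "ebcbfdad"
Checking substrings for palindromes:
  [1:4] "bcb" (len 3) => palindrome
  [5:8] "dad" (len 3) => palindrome
Longest palindromic substring: "bcb" with length 3

3


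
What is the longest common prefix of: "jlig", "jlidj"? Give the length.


Words: jlig, jlidj
  Position 0: all 'j' => match
  Position 1: all 'l' => match
  Position 2: all 'i' => match
  Position 3: ('g', 'd') => mismatch, stop
LCP = "jli" (length 3)

3


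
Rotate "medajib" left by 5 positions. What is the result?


Input: "medajib", rotate left by 5
First 5 characters: "medaj"
Remaining characters: "ib"
Concatenate remaining + first: "ib" + "medaj" = "ibmedaj"

ibmedaj


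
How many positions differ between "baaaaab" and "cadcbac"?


Comparing "baaaaab" and "cadcbac" position by position:
  Position 0: 'b' vs 'c' => DIFFER
  Position 1: 'a' vs 'a' => same
  Position 2: 'a' vs 'd' => DIFFER
  Position 3: 'a' vs 'c' => DIFFER
  Position 4: 'a' vs 'b' => DIFFER
  Position 5: 'a' vs 'a' => same
  Position 6: 'b' vs 'c' => DIFFER
Positions that differ: 5

5


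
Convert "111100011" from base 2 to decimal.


Input: "111100011" in base 2
Positional expansion:
  Digit '1' (value 1) x 2^8 = 256
  Digit '1' (value 1) x 2^7 = 128
  Digit '1' (value 1) x 2^6 = 64
  Digit '1' (value 1) x 2^5 = 32
  Digit '0' (value 0) x 2^4 = 0
  Digit '0' (value 0) x 2^3 = 0
  Digit '0' (value 0) x 2^2 = 0
  Digit '1' (value 1) x 2^1 = 2
  Digit '1' (value 1) x 2^0 = 1
Sum = 483

483


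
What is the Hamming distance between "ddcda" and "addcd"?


Comparing "ddcda" and "addcd" position by position:
  Position 0: 'd' vs 'a' => differ
  Position 1: 'd' vs 'd' => same
  Position 2: 'c' vs 'd' => differ
  Position 3: 'd' vs 'c' => differ
  Position 4: 'a' vs 'd' => differ
Total differences (Hamming distance): 4

4


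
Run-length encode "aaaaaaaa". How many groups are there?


Input: aaaaaaaa
Scanning for consecutive runs:
  Group 1: 'a' x 8 (positions 0-7)
Total groups: 1

1


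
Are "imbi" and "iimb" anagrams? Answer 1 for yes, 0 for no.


Strings: "imbi", "iimb"
Sorted first:  biim
Sorted second: biim
Sorted forms match => anagrams

1


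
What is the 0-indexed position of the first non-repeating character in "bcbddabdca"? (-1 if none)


Input: bcbddabdca
Character frequencies:
  'a': 2
  'b': 3
  'c': 2
  'd': 3
Scanning left to right for freq == 1:
  Position 0 ('b'): freq=3, skip
  Position 1 ('c'): freq=2, skip
  Position 2 ('b'): freq=3, skip
  Position 3 ('d'): freq=3, skip
  Position 4 ('d'): freq=3, skip
  Position 5 ('a'): freq=2, skip
  Position 6 ('b'): freq=3, skip
  Position 7 ('d'): freq=3, skip
  Position 8 ('c'): freq=2, skip
  Position 9 ('a'): freq=2, skip
  No unique character found => answer = -1

-1


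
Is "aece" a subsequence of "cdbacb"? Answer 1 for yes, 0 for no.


Check if "aece" is a subsequence of "cdbacb"
Greedy scan:
  Position 0 ('c'): no match needed
  Position 1 ('d'): no match needed
  Position 2 ('b'): no match needed
  Position 3 ('a'): matches sub[0] = 'a'
  Position 4 ('c'): no match needed
  Position 5 ('b'): no match needed
Only matched 1/4 characters => not a subsequence

0


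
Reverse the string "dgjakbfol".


Input: dgjakbfol
Reading characters right to left:
  Position 8: 'l'
  Position 7: 'o'
  Position 6: 'f'
  Position 5: 'b'
  Position 4: 'k'
  Position 3: 'a'
  Position 2: 'j'
  Position 1: 'g'
  Position 0: 'd'
Reversed: lofbkajgd

lofbkajgd


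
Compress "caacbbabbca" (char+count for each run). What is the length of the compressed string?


Input: caacbbabbca
Runs:
  'c' x 1 => "c1"
  'a' x 2 => "a2"
  'c' x 1 => "c1"
  'b' x 2 => "b2"
  'a' x 1 => "a1"
  'b' x 2 => "b2"
  'c' x 1 => "c1"
  'a' x 1 => "a1"
Compressed: "c1a2c1b2a1b2c1a1"
Compressed length: 16

16


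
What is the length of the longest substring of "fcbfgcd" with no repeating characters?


Input: "fcbfgcd"
Sliding window (track last position of each char):
  Position 0 ('f'): window [0,0] length 1 -- new best
  Position 1 ('c'): window [0,1] length 2 -- new best
  Position 2 ('b'): window [0,2] length 3 -- new best
  Position 3 ('f'): repeat (last at 0), move window start to 1
  Position 3 ('f'): window [1,3] length 3
  Position 4 ('g'): window [1,4] length 4 -- new best
  Position 5 ('c'): repeat (last at 1), move window start to 2
  Position 5 ('c'): window [2,5] length 4
  Position 6 ('d'): window [2,6] length 5 -- new best
Longest substring with no repeats: "bfgcd" with length 5

5


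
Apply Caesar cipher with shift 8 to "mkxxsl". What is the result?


Caesar cipher: shift "mkxxsl" by 8
  'm' (pos 12) + 8 = pos 20 = 'u'
  'k' (pos 10) + 8 = pos 18 = 's'
  'x' (pos 23) + 8 = pos 5 = 'f'
  'x' (pos 23) + 8 = pos 5 = 'f'
  's' (pos 18) + 8 = pos 0 = 'a'
  'l' (pos 11) + 8 = pos 19 = 't'
Result: usffat

usffat


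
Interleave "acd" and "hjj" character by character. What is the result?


Interleaving "acd" and "hjj":
  Position 0: 'a' from first, 'h' from second => "ah"
  Position 1: 'c' from first, 'j' from second => "cj"
  Position 2: 'd' from first, 'j' from second => "dj"
Result: ahcjdj

ahcjdj


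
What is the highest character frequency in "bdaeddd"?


Input: bdaeddd
Character counts:
  'a': 1
  'b': 1
  'd': 4
  'e': 1
Maximum frequency: 4

4


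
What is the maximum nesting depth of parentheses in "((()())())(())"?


Input: "((()())())(())"
Tracking depth:
  Position 0 '(': depth becomes 1
  Position 1 '(': depth becomes 2
  Position 2 '(': depth becomes 3
  Position 3 ')': depth becomes 2
  Position 4 '(': depth becomes 3
  Position 5 ')': depth becomes 2
  Position 6 ')': depth becomes 1
  Position 7 '(': depth becomes 2
  Position 8 ')': depth becomes 1
  Position 9 ')': depth becomes 0
  Position 10 '(': depth becomes 1
  Position 11 '(': depth becomes 2
  Position 12 ')': depth becomes 1
  Position 13 ')': depth becomes 0
Maximum depth reached: 3

3


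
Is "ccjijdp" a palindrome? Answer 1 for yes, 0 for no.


Input: ccjijdp
Reversed: pdjijcc
  Compare pos 0 ('c') with pos 6 ('p'): MISMATCH
  Compare pos 1 ('c') with pos 5 ('d'): MISMATCH
  Compare pos 2 ('j') with pos 4 ('j'): match
Result: not a palindrome

0


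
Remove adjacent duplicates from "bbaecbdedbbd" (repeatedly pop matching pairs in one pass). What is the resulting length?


Input: bbaecbdedbbd
Stack-based adjacent duplicate removal:
  Read 'b': push. Stack: b
  Read 'b': matches stack top 'b' => pop. Stack: (empty)
  Read 'a': push. Stack: a
  Read 'e': push. Stack: ae
  Read 'c': push. Stack: aec
  Read 'b': push. Stack: aecb
  Read 'd': push. Stack: aecbd
  Read 'e': push. Stack: aecbde
  Read 'd': push. Stack: aecbded
  Read 'b': push. Stack: aecbdedb
  Read 'b': matches stack top 'b' => pop. Stack: aecbded
  Read 'd': matches stack top 'd' => pop. Stack: aecbde
Final stack: "aecbde" (length 6)

6


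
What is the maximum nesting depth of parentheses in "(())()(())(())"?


Input: "(())()(())(())"
Tracking depth:
  Position 0 '(': depth becomes 1
  Position 1 '(': depth becomes 2
  Position 2 ')': depth becomes 1
  Position 3 ')': depth becomes 0
  Position 4 '(': depth becomes 1
  Position 5 ')': depth becomes 0
  Position 6 '(': depth becomes 1
  Position 7 '(': depth becomes 2
  Position 8 ')': depth becomes 1
  Position 9 ')': depth becomes 0
  Position 10 '(': depth becomes 1
  Position 11 '(': depth becomes 2
  Position 12 ')': depth becomes 1
  Position 13 ')': depth becomes 0
Maximum depth reached: 2

2


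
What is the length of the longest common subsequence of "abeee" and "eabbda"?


LCS of "abeee" and "eabbda"
DP table:
           e    a    b    b    d    a
      0    0    0    0    0    0    0
  a   0    0    1    1    1    1    1
  b   0    0    1    2    2    2    2
  e   0    1    1    2    2    2    2
  e   0    1    1    2    2    2    2
  e   0    1    1    2    2    2    2
LCS length = dp[5][6] = 2

2


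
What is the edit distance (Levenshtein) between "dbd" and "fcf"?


Computing edit distance: "dbd" -> "fcf"
DP table:
           f    c    f
      0    1    2    3
  d   1    1    2    3
  b   2    2    2    3
  d   3    3    3    3
Edit distance = dp[3][3] = 3

3


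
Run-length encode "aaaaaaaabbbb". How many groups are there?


Input: aaaaaaaabbbb
Scanning for consecutive runs:
  Group 1: 'a' x 8 (positions 0-7)
  Group 2: 'b' x 4 (positions 8-11)
Total groups: 2

2


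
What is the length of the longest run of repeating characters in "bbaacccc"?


Input: "bbaacccc"
Scanning for longest run:
  Position 1 ('b'): continues run of 'b', length=2
  Position 2 ('a'): new char, reset run to 1
  Position 3 ('a'): continues run of 'a', length=2
  Position 4 ('c'): new char, reset run to 1
  Position 5 ('c'): continues run of 'c', length=2
  Position 6 ('c'): continues run of 'c', length=3
  Position 7 ('c'): continues run of 'c', length=4
Longest run: 'c' with length 4

4


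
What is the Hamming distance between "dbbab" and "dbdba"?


Comparing "dbbab" and "dbdba" position by position:
  Position 0: 'd' vs 'd' => same
  Position 1: 'b' vs 'b' => same
  Position 2: 'b' vs 'd' => differ
  Position 3: 'a' vs 'b' => differ
  Position 4: 'b' vs 'a' => differ
Total differences (Hamming distance): 3

3


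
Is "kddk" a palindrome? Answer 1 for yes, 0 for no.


Input: kddk
Reversed: kddk
  Compare pos 0 ('k') with pos 3 ('k'): match
  Compare pos 1 ('d') with pos 2 ('d'): match
Result: palindrome

1


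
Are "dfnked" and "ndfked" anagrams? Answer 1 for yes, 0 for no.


Strings: "dfnked", "ndfked"
Sorted first:  ddefkn
Sorted second: ddefkn
Sorted forms match => anagrams

1


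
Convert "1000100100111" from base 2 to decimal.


Input: "1000100100111" in base 2
Positional expansion:
  Digit '1' (value 1) x 2^12 = 4096
  Digit '0' (value 0) x 2^11 = 0
  Digit '0' (value 0) x 2^10 = 0
  Digit '0' (value 0) x 2^9 = 0
  Digit '1' (value 1) x 2^8 = 256
  Digit '0' (value 0) x 2^7 = 0
  Digit '0' (value 0) x 2^6 = 0
  Digit '1' (value 1) x 2^5 = 32
  Digit '0' (value 0) x 2^4 = 0
  Digit '0' (value 0) x 2^3 = 0
  Digit '1' (value 1) x 2^2 = 4
  Digit '1' (value 1) x 2^1 = 2
  Digit '1' (value 1) x 2^0 = 1
Sum = 4391

4391


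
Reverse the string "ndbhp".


Input: ndbhp
Reading characters right to left:
  Position 4: 'p'
  Position 3: 'h'
  Position 2: 'b'
  Position 1: 'd'
  Position 0: 'n'
Reversed: phbdn

phbdn


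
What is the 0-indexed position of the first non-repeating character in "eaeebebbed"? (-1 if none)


Input: eaeebebbed
Character frequencies:
  'a': 1
  'b': 3
  'd': 1
  'e': 5
Scanning left to right for freq == 1:
  Position 0 ('e'): freq=5, skip
  Position 1 ('a'): unique! => answer = 1

1


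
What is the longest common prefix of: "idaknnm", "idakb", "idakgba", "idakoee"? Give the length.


Words: idaknnm, idakb, idakgba, idakoee
  Position 0: all 'i' => match
  Position 1: all 'd' => match
  Position 2: all 'a' => match
  Position 3: all 'k' => match
  Position 4: ('n', 'b', 'g', 'o') => mismatch, stop
LCP = "idak" (length 4)

4


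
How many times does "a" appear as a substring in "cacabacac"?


Searching for "a" in "cacabacac"
Scanning each position:
  Position 0: "c" => no
  Position 1: "a" => MATCH
  Position 2: "c" => no
  Position 3: "a" => MATCH
  Position 4: "b" => no
  Position 5: "a" => MATCH
  Position 6: "c" => no
  Position 7: "a" => MATCH
  Position 8: "c" => no
Total occurrences: 4

4


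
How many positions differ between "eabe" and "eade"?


Comparing "eabe" and "eade" position by position:
  Position 0: 'e' vs 'e' => same
  Position 1: 'a' vs 'a' => same
  Position 2: 'b' vs 'd' => DIFFER
  Position 3: 'e' vs 'e' => same
Positions that differ: 1

1


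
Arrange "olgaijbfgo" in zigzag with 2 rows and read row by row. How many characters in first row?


Zigzag "olgaijbfgo" into 2 rows:
Placing characters:
  'o' => row 0
  'l' => row 1
  'g' => row 0
  'a' => row 1
  'i' => row 0
  'j' => row 1
  'b' => row 0
  'f' => row 1
  'g' => row 0
  'o' => row 1
Rows:
  Row 0: "ogibg"
  Row 1: "lajfo"
First row length: 5

5


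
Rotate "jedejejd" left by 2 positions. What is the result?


Input: "jedejejd", rotate left by 2
First 2 characters: "je"
Remaining characters: "dejejd"
Concatenate remaining + first: "dejejd" + "je" = "dejejdje"

dejejdje


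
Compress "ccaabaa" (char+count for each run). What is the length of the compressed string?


Input: ccaabaa
Runs:
  'c' x 2 => "c2"
  'a' x 2 => "a2"
  'b' x 1 => "b1"
  'a' x 2 => "a2"
Compressed: "c2a2b1a2"
Compressed length: 8

8


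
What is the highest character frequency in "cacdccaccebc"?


Input: cacdccaccebc
Character counts:
  'a': 2
  'b': 1
  'c': 7
  'd': 1
  'e': 1
Maximum frequency: 7

7


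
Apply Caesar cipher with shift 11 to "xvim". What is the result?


Caesar cipher: shift "xvim" by 11
  'x' (pos 23) + 11 = pos 8 = 'i'
  'v' (pos 21) + 11 = pos 6 = 'g'
  'i' (pos 8) + 11 = pos 19 = 't'
  'm' (pos 12) + 11 = pos 23 = 'x'
Result: igtx

igtx


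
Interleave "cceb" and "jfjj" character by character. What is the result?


Interleaving "cceb" and "jfjj":
  Position 0: 'c' from first, 'j' from second => "cj"
  Position 1: 'c' from first, 'f' from second => "cf"
  Position 2: 'e' from first, 'j' from second => "ej"
  Position 3: 'b' from first, 'j' from second => "bj"
Result: cjcfejbj

cjcfejbj
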